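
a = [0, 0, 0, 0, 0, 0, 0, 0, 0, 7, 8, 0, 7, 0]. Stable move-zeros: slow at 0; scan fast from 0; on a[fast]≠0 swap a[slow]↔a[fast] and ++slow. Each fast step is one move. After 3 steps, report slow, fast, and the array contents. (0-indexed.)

slow=0, fast=3, a=[0, 0, 0, 0, 0, 0, 0, 0, 0, 7, 8, 0, 7, 0]

slow=0 fast=0: a[fast]=0, fast++
slow=0 fast=1: a[fast]=0, fast++
slow=0 fast=2: a[fast]=0, fast++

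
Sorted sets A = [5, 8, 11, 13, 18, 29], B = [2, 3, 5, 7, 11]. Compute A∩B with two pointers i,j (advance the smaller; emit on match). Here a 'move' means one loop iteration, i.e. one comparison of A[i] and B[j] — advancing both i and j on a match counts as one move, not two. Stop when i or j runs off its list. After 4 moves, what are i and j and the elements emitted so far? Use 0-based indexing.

i=0 j=0: 5>2, j++
i=0 j=1: 5>3, j++
i=0 j=2: 5==5 emit, i++,j++
i=1 j=3: 8>7, j++

i=1, j=4, emitted=[5]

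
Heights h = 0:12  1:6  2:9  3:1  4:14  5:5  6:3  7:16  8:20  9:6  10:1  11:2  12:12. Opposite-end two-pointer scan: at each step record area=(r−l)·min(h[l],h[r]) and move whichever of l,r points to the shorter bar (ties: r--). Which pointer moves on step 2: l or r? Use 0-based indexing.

r

[0,12] min(12,12)*12=144 best=144 * → r--
[0,11] min(12,2)*11=22 best=144 → r--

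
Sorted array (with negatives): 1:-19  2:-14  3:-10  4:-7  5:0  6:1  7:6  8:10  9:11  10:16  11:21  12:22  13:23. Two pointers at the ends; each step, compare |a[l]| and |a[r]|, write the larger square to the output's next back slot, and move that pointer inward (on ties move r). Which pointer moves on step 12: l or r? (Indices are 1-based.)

r

l=1 r=13: |-19|<=|23| out[13]=529, r--
l=1 r=12: |-19|<=|22| out[12]=484, r--
l=1 r=11: |-19|<=|21| out[11]=441, r--
l=1 r=10: |-19|>|16| out[10]=361, l++
l=2 r=10: |-14|<=|16| out[9]=256, r--
l=2 r=9: |-14|>|11| out[8]=196, l++
l=3 r=9: |-10|<=|11| out[7]=121, r--
l=3 r=8: |-10|<=|10| out[6]=100, r--
l=3 r=7: |-10|>|6| out[5]=100, l++
l=4 r=7: |-7|>|6| out[4]=49, l++
l=5 r=7: |0|<=|6| out[3]=36, r--
l=5 r=6: |0|<=|1| out[2]=1, r--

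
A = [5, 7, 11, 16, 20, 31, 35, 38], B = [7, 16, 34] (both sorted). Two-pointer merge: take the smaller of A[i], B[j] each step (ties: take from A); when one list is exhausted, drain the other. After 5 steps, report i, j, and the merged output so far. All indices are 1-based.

i=5, j=2, merged so far=[5, 7, 7, 11, 16]

i=1 j=1: A[i]=5<=B[j]=7 take 5, i++
i=2 j=1: A[i]=7<=B[j]=7 take 7, i++
i=3 j=1: A[i]=11>B[j]=7 take 7, j++
i=3 j=2: A[i]=11<=B[j]=16 take 11, i++
i=4 j=2: A[i]=16<=B[j]=16 take 16, i++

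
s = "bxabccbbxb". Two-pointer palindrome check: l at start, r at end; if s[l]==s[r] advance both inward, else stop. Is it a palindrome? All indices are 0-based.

[0,9] 'b'=='b' → l++,r--
[1,8] 'x'=='x' → l++,r--
[2,7] 'a'!='b' → stop

not a palindrome (mismatch at 2,7)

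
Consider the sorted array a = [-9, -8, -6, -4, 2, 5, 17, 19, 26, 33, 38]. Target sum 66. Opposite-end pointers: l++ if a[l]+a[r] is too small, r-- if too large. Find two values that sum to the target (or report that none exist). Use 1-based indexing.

no pair

[1,11] -9+38=29 <66 → l++
[2,11] -8+38=30 <66 → l++
[3,11] -6+38=32 <66 → l++
[4,11] -4+38=34 <66 → l++
[5,11] 2+38=40 <66 → l++
[6,11] 5+38=43 <66 → l++
[7,11] 17+38=55 <66 → l++
[8,11] 19+38=57 <66 → l++
[9,11] 26+38=64 <66 → l++
[10,11] 33+38=71 >66 → r--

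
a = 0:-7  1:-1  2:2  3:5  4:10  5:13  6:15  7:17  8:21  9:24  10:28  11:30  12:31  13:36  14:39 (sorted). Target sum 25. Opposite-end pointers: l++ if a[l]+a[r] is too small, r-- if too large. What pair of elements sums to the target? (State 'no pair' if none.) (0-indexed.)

(10, 15)

l=0 r=14: -7+39=32 >25, r--
l=0 r=13: -7+36=29 >25, r--
l=0 r=12: -7+31=24 <25, l++
l=1 r=12: -1+31=30 >25, r--
l=1 r=11: -1+30=29 >25, r--
l=1 r=10: -1+28=27 >25, r--
l=1 r=9: -1+24=23 <25, l++
l=2 r=9: 2+24=26 >25, r--
l=2 r=8: 2+21=23 <25, l++
l=3 r=8: 5+21=26 >25, r--
l=3 r=7: 5+17=22 <25, l++
l=4 r=7: 10+17=27 >25, r--
l=4 r=6: 10+15=25, found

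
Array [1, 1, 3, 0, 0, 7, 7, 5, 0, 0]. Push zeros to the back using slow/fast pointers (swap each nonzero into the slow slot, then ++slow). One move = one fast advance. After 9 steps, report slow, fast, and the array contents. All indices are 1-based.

(s=1,f=1) a[fast]=1≠0 swap→a[1]=1 → slow++,fast++
(s=2,f=2) a[fast]=1≠0 swap→a[2]=1 → slow++,fast++
(s=3,f=3) a[fast]=3≠0 swap→a[3]=3 → slow++,fast++
(s=4,f=4) a[fast]=0 → fast++
(s=4,f=5) a[fast]=0 → fast++
(s=4,f=6) a[fast]=7≠0 swap→a[4]=7 → slow++,fast++
(s=5,f=7) a[fast]=7≠0 swap→a[5]=7 → slow++,fast++
(s=6,f=8) a[fast]=5≠0 swap→a[6]=5 → slow++,fast++
(s=7,f=9) a[fast]=0 → fast++

slow=7, fast=10, a=[1, 1, 3, 7, 7, 5, 0, 0, 0, 0]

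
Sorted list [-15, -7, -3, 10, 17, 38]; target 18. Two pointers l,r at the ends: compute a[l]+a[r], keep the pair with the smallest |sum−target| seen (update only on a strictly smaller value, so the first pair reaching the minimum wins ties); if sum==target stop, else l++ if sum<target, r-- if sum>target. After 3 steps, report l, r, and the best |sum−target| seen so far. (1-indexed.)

l=3, r=5, best |Δ|=5

l=1 r=6: -15+38=23 d=5 *, r--
l=1 r=5: -15+17=2 d=16, l++
l=2 r=5: -7+17=10 d=8, l++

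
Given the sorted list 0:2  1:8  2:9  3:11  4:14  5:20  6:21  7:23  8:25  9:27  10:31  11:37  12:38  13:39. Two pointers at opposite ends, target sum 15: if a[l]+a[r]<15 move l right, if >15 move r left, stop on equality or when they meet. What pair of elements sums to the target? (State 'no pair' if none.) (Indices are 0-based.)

[0,13] 2+39=41 >15 → r--
[0,12] 2+38=40 >15 → r--
[0,11] 2+37=39 >15 → r--
[0,10] 2+31=33 >15 → r--
[0,9] 2+27=29 >15 → r--
[0,8] 2+25=27 >15 → r--
[0,7] 2+23=25 >15 → r--
[0,6] 2+21=23 >15 → r--
[0,5] 2+20=22 >15 → r--
[0,4] 2+14=16 >15 → r--
[0,3] 2+11=13 <15 → l++
[1,3] 8+11=19 >15 → r--
[1,2] 8+9=17 >15 → r--

no pair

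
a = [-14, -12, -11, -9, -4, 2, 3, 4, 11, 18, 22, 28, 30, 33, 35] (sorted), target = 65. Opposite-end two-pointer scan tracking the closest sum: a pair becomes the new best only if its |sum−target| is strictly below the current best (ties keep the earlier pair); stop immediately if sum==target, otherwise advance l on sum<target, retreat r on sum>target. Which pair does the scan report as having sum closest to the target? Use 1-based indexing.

[1,15] -14+35=21 d=44 * → l++
[2,15] -12+35=23 d=42 * → l++
[3,15] -11+35=24 d=41 * → l++
[4,15] -9+35=26 d=39 * → l++
[5,15] -4+35=31 d=34 * → l++
[6,15] 2+35=37 d=28 * → l++
[7,15] 3+35=38 d=27 * → l++
[8,15] 4+35=39 d=26 * → l++
[9,15] 11+35=46 d=19 * → l++
[10,15] 18+35=53 d=12 * → l++
[11,15] 22+35=57 d=8 * → l++
[12,15] 28+35=63 d=2 * → l++
[13,15] 30+35=65 d=0 * → stop

pair (30, 35) with sum 65 (|Δ|=0)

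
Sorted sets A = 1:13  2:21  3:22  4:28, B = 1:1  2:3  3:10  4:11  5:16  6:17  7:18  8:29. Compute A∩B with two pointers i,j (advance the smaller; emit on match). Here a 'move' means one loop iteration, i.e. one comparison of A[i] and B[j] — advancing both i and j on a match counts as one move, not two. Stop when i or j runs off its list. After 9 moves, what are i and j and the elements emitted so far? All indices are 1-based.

i=3, j=8, emitted=[]

i=1 j=1: 13>1, j++
i=1 j=2: 13>3, j++
i=1 j=3: 13>10, j++
i=1 j=4: 13>11, j++
i=1 j=5: 13<16, i++
i=2 j=5: 21>16, j++
i=2 j=6: 21>17, j++
i=2 j=7: 21>18, j++
i=2 j=8: 21<29, i++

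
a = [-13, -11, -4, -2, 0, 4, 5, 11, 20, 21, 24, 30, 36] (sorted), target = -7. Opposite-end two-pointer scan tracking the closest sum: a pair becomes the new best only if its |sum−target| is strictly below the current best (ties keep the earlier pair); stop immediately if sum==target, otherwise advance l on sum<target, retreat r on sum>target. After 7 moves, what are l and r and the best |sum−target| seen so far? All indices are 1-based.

l=2, r=7, best |Δ|=1

[1,13] -13+36=23 d=30 * → r--
[1,12] -13+30=17 d=24 * → r--
[1,11] -13+24=11 d=18 * → r--
[1,10] -13+21=8 d=15 * → r--
[1,9] -13+20=7 d=14 * → r--
[1,8] -13+11=-2 d=5 * → r--
[1,7] -13+5=-8 d=1 * → l++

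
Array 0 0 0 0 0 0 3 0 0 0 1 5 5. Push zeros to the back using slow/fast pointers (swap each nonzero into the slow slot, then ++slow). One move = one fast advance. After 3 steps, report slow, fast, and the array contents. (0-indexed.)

slow=0 fast=0: a[fast]=0, fast++
slow=0 fast=1: a[fast]=0, fast++
slow=0 fast=2: a[fast]=0, fast++

slow=0, fast=3, a=[0, 0, 0, 0, 0, 0, 3, 0, 0, 0, 1, 5, 5]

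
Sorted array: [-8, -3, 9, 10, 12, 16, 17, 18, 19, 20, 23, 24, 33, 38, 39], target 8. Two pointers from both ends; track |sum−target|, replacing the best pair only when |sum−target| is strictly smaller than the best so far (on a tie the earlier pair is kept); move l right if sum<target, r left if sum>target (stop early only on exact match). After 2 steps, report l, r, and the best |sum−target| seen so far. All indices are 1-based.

l=1 r=15: -8+39=31 d=23 *, r--
l=1 r=14: -8+38=30 d=22 *, r--

l=1, r=13, best |Δ|=22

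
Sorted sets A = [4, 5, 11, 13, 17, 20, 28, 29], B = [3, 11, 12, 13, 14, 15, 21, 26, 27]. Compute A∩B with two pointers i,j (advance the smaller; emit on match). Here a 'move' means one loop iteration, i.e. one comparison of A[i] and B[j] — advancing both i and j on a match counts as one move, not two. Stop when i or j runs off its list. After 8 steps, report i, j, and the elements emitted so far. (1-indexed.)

i=1 j=1: 4>3, j++
i=1 j=2: 4<11, i++
i=2 j=2: 5<11, i++
i=3 j=2: 11==11 emit, i++,j++
i=4 j=3: 13>12, j++
i=4 j=4: 13==13 emit, i++,j++
i=5 j=5: 17>14, j++
i=5 j=6: 17>15, j++

i=5, j=7, emitted=[11, 13]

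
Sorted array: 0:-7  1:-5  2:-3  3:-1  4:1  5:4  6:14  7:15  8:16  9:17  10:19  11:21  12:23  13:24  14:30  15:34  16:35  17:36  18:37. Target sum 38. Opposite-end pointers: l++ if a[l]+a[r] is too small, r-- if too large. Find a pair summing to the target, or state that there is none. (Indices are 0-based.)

(1, 37)

l=0 r=18: -7+37=30 <38, l++
l=1 r=18: -5+37=32 <38, l++
l=2 r=18: -3+37=34 <38, l++
l=3 r=18: -1+37=36 <38, l++
l=4 r=18: 1+37=38, found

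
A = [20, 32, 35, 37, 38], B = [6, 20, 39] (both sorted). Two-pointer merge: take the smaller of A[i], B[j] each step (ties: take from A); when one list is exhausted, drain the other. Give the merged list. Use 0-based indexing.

[6, 20, 20, 32, 35, 37, 38, 39]

[i=0,j=0] A[i]=20>B[j]=6 take 6 → j++
[i=0,j=1] A[i]=20<=B[j]=20 take 20 → i++
[i=1,j=1] A[i]=32>B[j]=20 take 20 → j++
[i=1,j=2] A[i]=32<=B[j]=39 take 32 → i++
[i=2,j=2] A[i]=35<=B[j]=39 take 35 → i++
[i=3,j=2] A[i]=37<=B[j]=39 take 37 → i++
[i=4,j=2] A[i]=38<=B[j]=39 take 38 → i++
[i=5,j=2] A done, take B[j]=39 → j++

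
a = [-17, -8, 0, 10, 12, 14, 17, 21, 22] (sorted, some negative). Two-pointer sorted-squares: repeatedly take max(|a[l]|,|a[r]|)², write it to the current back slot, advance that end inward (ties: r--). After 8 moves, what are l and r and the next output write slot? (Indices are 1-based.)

l=3, r=3, next write slot=1

l=1 r=9: |-17|<=|22| out[9]=484, r--
l=1 r=8: |-17|<=|21| out[8]=441, r--
l=1 r=7: |-17|<=|17| out[7]=289, r--
l=1 r=6: |-17|>|14| out[6]=289, l++
l=2 r=6: |-8|<=|14| out[5]=196, r--
l=2 r=5: |-8|<=|12| out[4]=144, r--
l=2 r=4: |-8|<=|10| out[3]=100, r--
l=2 r=3: |-8|>|0| out[2]=64, l++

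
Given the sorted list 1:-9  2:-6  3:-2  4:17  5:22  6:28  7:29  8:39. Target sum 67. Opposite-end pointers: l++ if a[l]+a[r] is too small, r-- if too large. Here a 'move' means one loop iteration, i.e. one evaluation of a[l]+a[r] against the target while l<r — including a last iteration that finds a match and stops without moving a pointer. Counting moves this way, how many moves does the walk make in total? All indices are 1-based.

[1,8] -9+39=30 <67 → l++
[2,8] -6+39=33 <67 → l++
[3,8] -2+39=37 <67 → l++
[4,8] 17+39=56 <67 → l++
[5,8] 22+39=61 <67 → l++
[6,8] 28+39=67 → found

6 moves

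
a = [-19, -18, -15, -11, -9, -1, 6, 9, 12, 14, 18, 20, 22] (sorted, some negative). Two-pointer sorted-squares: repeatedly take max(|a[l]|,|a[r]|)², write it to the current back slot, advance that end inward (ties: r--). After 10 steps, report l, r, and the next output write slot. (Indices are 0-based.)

l=0 r=12: |-19|<=|22| out[12]=484, r--
l=0 r=11: |-19|<=|20| out[11]=400, r--
l=0 r=10: |-19|>|18| out[10]=361, l++
l=1 r=10: |-18|<=|18| out[9]=324, r--
l=1 r=9: |-18|>|14| out[8]=324, l++
l=2 r=9: |-15|>|14| out[7]=225, l++
l=3 r=9: |-11|<=|14| out[6]=196, r--
l=3 r=8: |-11|<=|12| out[5]=144, r--
l=3 r=7: |-11|>|9| out[4]=121, l++
l=4 r=7: |-9|<=|9| out[3]=81, r--

l=4, r=6, next write slot=2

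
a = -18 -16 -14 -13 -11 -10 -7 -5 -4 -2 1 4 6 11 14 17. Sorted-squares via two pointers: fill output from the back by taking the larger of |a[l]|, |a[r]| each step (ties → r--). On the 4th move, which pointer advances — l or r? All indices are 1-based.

[1,16] |-18|>|17| out[16]=324 → l++
[2,16] |-16|<=|17| out[15]=289 → r--
[2,15] |-16|>|14| out[14]=256 → l++
[3,15] |-14|<=|14| out[13]=196 → r--

r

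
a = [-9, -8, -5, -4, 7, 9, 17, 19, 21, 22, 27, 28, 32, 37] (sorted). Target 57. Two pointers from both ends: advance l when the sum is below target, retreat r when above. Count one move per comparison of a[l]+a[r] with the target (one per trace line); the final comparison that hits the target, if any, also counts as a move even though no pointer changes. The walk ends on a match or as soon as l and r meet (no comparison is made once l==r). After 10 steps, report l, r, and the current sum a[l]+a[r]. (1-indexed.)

[1,14] -9+37=28 <57 → l++
[2,14] -8+37=29 <57 → l++
[3,14] -5+37=32 <57 → l++
[4,14] -4+37=33 <57 → l++
[5,14] 7+37=44 <57 → l++
[6,14] 9+37=46 <57 → l++
[7,14] 17+37=54 <57 → l++
[8,14] 19+37=56 <57 → l++
[9,14] 21+37=58 >57 → r--
[9,13] 21+32=53 <57 → l++

l=10, r=13, sum=54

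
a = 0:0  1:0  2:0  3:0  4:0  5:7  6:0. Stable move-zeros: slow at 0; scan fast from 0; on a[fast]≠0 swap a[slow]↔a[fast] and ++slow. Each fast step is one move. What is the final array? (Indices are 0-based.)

slow=0 fast=0: a[fast]=0, fast++
slow=0 fast=1: a[fast]=0, fast++
slow=0 fast=2: a[fast]=0, fast++
slow=0 fast=3: a[fast]=0, fast++
slow=0 fast=4: a[fast]=0, fast++
slow=0 fast=5: a[fast]=7≠0 swap→a[0]=7, slow++,fast++
slow=1 fast=6: a[fast]=0, fast++

[7, 0, 0, 0, 0, 0, 0]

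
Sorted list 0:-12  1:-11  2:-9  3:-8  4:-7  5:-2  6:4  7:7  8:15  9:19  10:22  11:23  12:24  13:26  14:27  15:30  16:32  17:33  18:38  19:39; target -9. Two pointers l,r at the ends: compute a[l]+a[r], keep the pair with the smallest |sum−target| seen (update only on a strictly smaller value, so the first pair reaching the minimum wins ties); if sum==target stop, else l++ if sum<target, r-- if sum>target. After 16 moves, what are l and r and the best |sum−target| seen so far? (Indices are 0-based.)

l=2, r=5, best |Δ|=1

l=0 r=19: -12+39=27 d=36 *, r--
l=0 r=18: -12+38=26 d=35 *, r--
l=0 r=17: -12+33=21 d=30 *, r--
l=0 r=16: -12+32=20 d=29 *, r--
l=0 r=15: -12+30=18 d=27 *, r--
l=0 r=14: -12+27=15 d=24 *, r--
l=0 r=13: -12+26=14 d=23 *, r--
l=0 r=12: -12+24=12 d=21 *, r--
l=0 r=11: -12+23=11 d=20 *, r--
l=0 r=10: -12+22=10 d=19 *, r--
l=0 r=9: -12+19=7 d=16 *, r--
l=0 r=8: -12+15=3 d=12 *, r--
l=0 r=7: -12+7=-5 d=4 *, r--
l=0 r=6: -12+4=-8 d=1 *, r--
l=0 r=5: -12+-2=-14 d=5, l++
l=1 r=5: -11+-2=-13 d=4, l++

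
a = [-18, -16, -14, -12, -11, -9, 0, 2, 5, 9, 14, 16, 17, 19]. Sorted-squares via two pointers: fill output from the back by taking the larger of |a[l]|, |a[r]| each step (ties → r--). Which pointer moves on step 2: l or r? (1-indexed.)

l

[1,14] |-18|<=|19| out[14]=361 → r--
[1,13] |-18|>|17| out[13]=324 → l++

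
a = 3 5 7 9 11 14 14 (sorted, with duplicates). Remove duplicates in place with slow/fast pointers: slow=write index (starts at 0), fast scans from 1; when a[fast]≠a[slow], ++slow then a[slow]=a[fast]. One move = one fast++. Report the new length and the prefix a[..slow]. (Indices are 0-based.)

length 6; prefix = [3, 5, 7, 9, 11, 14]

(s=0,f=1) a[fast]=5≠a[slow]=3 write a[1]=5 → slow++,fast++
(s=1,f=2) a[fast]=7≠a[slow]=5 write a[2]=7 → slow++,fast++
(s=2,f=3) a[fast]=9≠a[slow]=7 write a[3]=9 → slow++,fast++
(s=3,f=4) a[fast]=11≠a[slow]=9 write a[4]=11 → slow++,fast++
(s=4,f=5) a[fast]=14≠a[slow]=11 write a[5]=14 → slow++,fast++
(s=5,f=6) a[fast]=14=a[slow] dup → fast++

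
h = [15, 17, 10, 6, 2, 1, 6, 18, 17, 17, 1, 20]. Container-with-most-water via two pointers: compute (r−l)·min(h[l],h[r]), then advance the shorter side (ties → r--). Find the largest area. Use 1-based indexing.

max area = 170

l=1 r=12: min(15,20)*11=165 best=165 *, l++
l=2 r=12: min(17,20)*10=170 best=170 *, l++
l=3 r=12: min(10,20)*9=90 best=170, l++
l=4 r=12: min(6,20)*8=48 best=170, l++
l=5 r=12: min(2,20)*7=14 best=170, l++
l=6 r=12: min(1,20)*6=6 best=170, l++
l=7 r=12: min(6,20)*5=30 best=170, l++
l=8 r=12: min(18,20)*4=72 best=170, l++
l=9 r=12: min(17,20)*3=51 best=170, l++
l=10 r=12: min(17,20)*2=34 best=170, l++
l=11 r=12: min(1,20)*1=1 best=170, l++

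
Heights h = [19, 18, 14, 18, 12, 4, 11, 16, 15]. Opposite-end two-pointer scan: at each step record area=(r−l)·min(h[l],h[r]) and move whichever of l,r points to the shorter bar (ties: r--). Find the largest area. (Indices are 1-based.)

l=1 r=9: min(19,15)*8=120 best=120 *, r--
l=1 r=8: min(19,16)*7=112 best=120, r--
l=1 r=7: min(19,11)*6=66 best=120, r--
l=1 r=6: min(19,4)*5=20 best=120, r--
l=1 r=5: min(19,12)*4=48 best=120, r--
l=1 r=4: min(19,18)*3=54 best=120, r--
l=1 r=3: min(19,14)*2=28 best=120, r--
l=1 r=2: min(19,18)*1=18 best=120, r--

max area = 120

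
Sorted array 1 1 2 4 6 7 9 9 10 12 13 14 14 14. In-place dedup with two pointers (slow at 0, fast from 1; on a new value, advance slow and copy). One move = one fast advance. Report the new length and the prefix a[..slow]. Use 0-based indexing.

length 10; prefix = [1, 2, 4, 6, 7, 9, 10, 12, 13, 14]

(s=0,f=1) a[fast]=1=a[slow] dup → fast++
(s=0,f=2) a[fast]=2≠a[slow]=1 write a[1]=2 → slow++,fast++
(s=1,f=3) a[fast]=4≠a[slow]=2 write a[2]=4 → slow++,fast++
(s=2,f=4) a[fast]=6≠a[slow]=4 write a[3]=6 → slow++,fast++
(s=3,f=5) a[fast]=7≠a[slow]=6 write a[4]=7 → slow++,fast++
(s=4,f=6) a[fast]=9≠a[slow]=7 write a[5]=9 → slow++,fast++
(s=5,f=7) a[fast]=9=a[slow] dup → fast++
(s=5,f=8) a[fast]=10≠a[slow]=9 write a[6]=10 → slow++,fast++
(s=6,f=9) a[fast]=12≠a[slow]=10 write a[7]=12 → slow++,fast++
(s=7,f=10) a[fast]=13≠a[slow]=12 write a[8]=13 → slow++,fast++
(s=8,f=11) a[fast]=14≠a[slow]=13 write a[9]=14 → slow++,fast++
(s=9,f=12) a[fast]=14=a[slow] dup → fast++
(s=9,f=13) a[fast]=14=a[slow] dup → fast++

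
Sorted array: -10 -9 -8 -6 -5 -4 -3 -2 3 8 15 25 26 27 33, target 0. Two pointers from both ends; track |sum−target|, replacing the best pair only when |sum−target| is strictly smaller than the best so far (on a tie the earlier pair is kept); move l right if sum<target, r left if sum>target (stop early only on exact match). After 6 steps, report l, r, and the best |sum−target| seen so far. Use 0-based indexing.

l=1, r=9, best |Δ|=2

[0,14] -10+33=23 d=23 * → r--
[0,13] -10+27=17 d=17 * → r--
[0,12] -10+26=16 d=16 * → r--
[0,11] -10+25=15 d=15 * → r--
[0,10] -10+15=5 d=5 * → r--
[0,9] -10+8=-2 d=2 * → l++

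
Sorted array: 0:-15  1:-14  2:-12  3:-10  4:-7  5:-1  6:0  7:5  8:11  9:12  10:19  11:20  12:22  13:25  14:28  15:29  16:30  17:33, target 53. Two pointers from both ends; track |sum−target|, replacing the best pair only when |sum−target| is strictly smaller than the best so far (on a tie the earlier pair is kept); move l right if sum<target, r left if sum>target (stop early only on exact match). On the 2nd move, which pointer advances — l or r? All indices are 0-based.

[0,17] -15+33=18 d=35 * → l++
[1,17] -14+33=19 d=34 * → l++

l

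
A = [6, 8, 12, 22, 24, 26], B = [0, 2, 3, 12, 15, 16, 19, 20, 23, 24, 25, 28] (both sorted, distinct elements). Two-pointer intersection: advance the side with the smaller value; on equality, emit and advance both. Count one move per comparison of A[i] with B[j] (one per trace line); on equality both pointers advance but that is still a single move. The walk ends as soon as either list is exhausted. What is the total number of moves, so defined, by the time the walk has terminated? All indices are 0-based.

15 moves

i=0 j=0: 6>0, j++
i=0 j=1: 6>2, j++
i=0 j=2: 6>3, j++
i=0 j=3: 6<12, i++
i=1 j=3: 8<12, i++
i=2 j=3: 12==12 emit, i++,j++
i=3 j=4: 22>15, j++
i=3 j=5: 22>16, j++
i=3 j=6: 22>19, j++
i=3 j=7: 22>20, j++
i=3 j=8: 22<23, i++
i=4 j=8: 24>23, j++
i=4 j=9: 24==24 emit, i++,j++
i=5 j=10: 26>25, j++
i=5 j=11: 26<28, i++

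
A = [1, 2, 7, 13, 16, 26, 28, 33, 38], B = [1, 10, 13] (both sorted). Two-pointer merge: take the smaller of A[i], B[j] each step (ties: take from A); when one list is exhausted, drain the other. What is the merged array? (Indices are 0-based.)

[1, 1, 2, 7, 10, 13, 13, 16, 26, 28, 33, 38]

i=0 j=0: A[i]=1<=B[j]=1 take 1, i++
i=1 j=0: A[i]=2>B[j]=1 take 1, j++
i=1 j=1: A[i]=2<=B[j]=10 take 2, i++
i=2 j=1: A[i]=7<=B[j]=10 take 7, i++
i=3 j=1: A[i]=13>B[j]=10 take 10, j++
i=3 j=2: A[i]=13<=B[j]=13 take 13, i++
i=4 j=2: A[i]=16>B[j]=13 take 13, j++
i=4 j=3: B done, take A[i]=16, i++
i=5 j=3: B done, take A[i]=26, i++
i=6 j=3: B done, take A[i]=28, i++
i=7 j=3: B done, take A[i]=33, i++
i=8 j=3: B done, take A[i]=38, i++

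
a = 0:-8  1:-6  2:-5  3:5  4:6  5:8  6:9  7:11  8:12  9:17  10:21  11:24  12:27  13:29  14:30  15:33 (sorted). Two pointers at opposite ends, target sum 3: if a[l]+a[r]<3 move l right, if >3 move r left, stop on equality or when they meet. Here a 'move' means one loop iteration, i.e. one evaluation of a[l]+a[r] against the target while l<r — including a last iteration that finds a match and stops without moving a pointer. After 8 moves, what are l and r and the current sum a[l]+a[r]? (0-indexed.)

[0,15] -8+33=25 >3 → r--
[0,14] -8+30=22 >3 → r--
[0,13] -8+29=21 >3 → r--
[0,12] -8+27=19 >3 → r--
[0,11] -8+24=16 >3 → r--
[0,10] -8+21=13 >3 → r--
[0,9] -8+17=9 >3 → r--
[0,8] -8+12=4 >3 → r--

l=0, r=7, sum=3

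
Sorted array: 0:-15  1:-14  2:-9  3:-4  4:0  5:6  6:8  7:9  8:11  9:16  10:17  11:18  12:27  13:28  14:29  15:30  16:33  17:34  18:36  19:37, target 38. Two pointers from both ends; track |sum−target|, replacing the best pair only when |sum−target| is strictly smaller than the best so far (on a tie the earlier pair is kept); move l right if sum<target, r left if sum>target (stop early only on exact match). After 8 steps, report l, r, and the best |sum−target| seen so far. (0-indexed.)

l=5, r=16, best |Δ|=1

l=0 r=19: -15+37=22 d=16 *, l++
l=1 r=19: -14+37=23 d=15 *, l++
l=2 r=19: -9+37=28 d=10 *, l++
l=3 r=19: -4+37=33 d=5 *, l++
l=4 r=19: 0+37=37 d=1 *, l++
l=5 r=19: 6+37=43 d=5, r--
l=5 r=18: 6+36=42 d=4, r--
l=5 r=17: 6+34=40 d=2, r--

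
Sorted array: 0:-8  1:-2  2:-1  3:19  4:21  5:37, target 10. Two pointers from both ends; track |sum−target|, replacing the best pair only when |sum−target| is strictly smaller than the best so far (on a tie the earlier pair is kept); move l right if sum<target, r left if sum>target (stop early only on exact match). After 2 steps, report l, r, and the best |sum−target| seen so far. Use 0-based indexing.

l=0 r=5: -8+37=29 d=19 *, r--
l=0 r=4: -8+21=13 d=3 *, r--

l=0, r=3, best |Δ|=3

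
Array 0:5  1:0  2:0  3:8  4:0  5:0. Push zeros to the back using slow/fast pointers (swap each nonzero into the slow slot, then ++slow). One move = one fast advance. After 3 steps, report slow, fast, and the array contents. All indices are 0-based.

slow=1, fast=3, a=[5, 0, 0, 8, 0, 0]

slow=0 fast=0: a[fast]=5≠0 swap→a[0]=5, slow++,fast++
slow=1 fast=1: a[fast]=0, fast++
slow=1 fast=2: a[fast]=0, fast++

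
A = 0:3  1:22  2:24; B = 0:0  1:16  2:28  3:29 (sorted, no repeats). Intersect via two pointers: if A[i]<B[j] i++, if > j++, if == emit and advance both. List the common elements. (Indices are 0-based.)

i=0 j=0: 3>0, j++
i=0 j=1: 3<16, i++
i=1 j=1: 22>16, j++
i=1 j=2: 22<28, i++
i=2 j=2: 24<28, i++

intersection = []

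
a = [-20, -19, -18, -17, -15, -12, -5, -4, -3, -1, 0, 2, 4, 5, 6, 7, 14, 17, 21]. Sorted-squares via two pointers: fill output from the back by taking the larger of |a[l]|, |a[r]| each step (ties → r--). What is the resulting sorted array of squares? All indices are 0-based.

[0, 1, 4, 9, 16, 16, 25, 25, 36, 49, 144, 196, 225, 289, 289, 324, 361, 400, 441]

[0,18] |-20|<=|21| out[18]=441 → r--
[0,17] |-20|>|17| out[17]=400 → l++
[1,17] |-19|>|17| out[16]=361 → l++
[2,17] |-18|>|17| out[15]=324 → l++
[3,17] |-17|<=|17| out[14]=289 → r--
[3,16] |-17|>|14| out[13]=289 → l++
[4,16] |-15|>|14| out[12]=225 → l++
[5,16] |-12|<=|14| out[11]=196 → r--
[5,15] |-12|>|7| out[10]=144 → l++
[6,15] |-5|<=|7| out[9]=49 → r--
[6,14] |-5|<=|6| out[8]=36 → r--
[6,13] |-5|<=|5| out[7]=25 → r--
[6,12] |-5|>|4| out[6]=25 → l++
[7,12] |-4|<=|4| out[5]=16 → r--
[7,11] |-4|>|2| out[4]=16 → l++
[8,11] |-3|>|2| out[3]=9 → l++
[9,11] |-1|<=|2| out[2]=4 → r--
[9,10] |-1|>|0| out[1]=1 → l++
[10,10] |0|<=|0| out[0]=0 → r--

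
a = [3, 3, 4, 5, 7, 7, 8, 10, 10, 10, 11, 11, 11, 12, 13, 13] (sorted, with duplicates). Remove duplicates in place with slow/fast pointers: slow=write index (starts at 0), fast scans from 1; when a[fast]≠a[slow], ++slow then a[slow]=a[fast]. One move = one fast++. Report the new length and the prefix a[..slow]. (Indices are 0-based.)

(s=0,f=1) a[fast]=3=a[slow] dup → fast++
(s=0,f=2) a[fast]=4≠a[slow]=3 write a[1]=4 → slow++,fast++
(s=1,f=3) a[fast]=5≠a[slow]=4 write a[2]=5 → slow++,fast++
(s=2,f=4) a[fast]=7≠a[slow]=5 write a[3]=7 → slow++,fast++
(s=3,f=5) a[fast]=7=a[slow] dup → fast++
(s=3,f=6) a[fast]=8≠a[slow]=7 write a[4]=8 → slow++,fast++
(s=4,f=7) a[fast]=10≠a[slow]=8 write a[5]=10 → slow++,fast++
(s=5,f=8) a[fast]=10=a[slow] dup → fast++
(s=5,f=9) a[fast]=10=a[slow] dup → fast++
(s=5,f=10) a[fast]=11≠a[slow]=10 write a[6]=11 → slow++,fast++
(s=6,f=11) a[fast]=11=a[slow] dup → fast++
(s=6,f=12) a[fast]=11=a[slow] dup → fast++
(s=6,f=13) a[fast]=12≠a[slow]=11 write a[7]=12 → slow++,fast++
(s=7,f=14) a[fast]=13≠a[slow]=12 write a[8]=13 → slow++,fast++
(s=8,f=15) a[fast]=13=a[slow] dup → fast++

length 9; prefix = [3, 4, 5, 7, 8, 10, 11, 12, 13]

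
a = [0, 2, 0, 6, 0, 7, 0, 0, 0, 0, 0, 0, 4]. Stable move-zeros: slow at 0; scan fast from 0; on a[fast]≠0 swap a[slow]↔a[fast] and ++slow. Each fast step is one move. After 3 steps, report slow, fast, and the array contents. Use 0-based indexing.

slow=1, fast=3, a=[2, 0, 0, 6, 0, 7, 0, 0, 0, 0, 0, 0, 4]

slow=0 fast=0: a[fast]=0, fast++
slow=0 fast=1: a[fast]=2≠0 swap→a[0]=2, slow++,fast++
slow=1 fast=2: a[fast]=0, fast++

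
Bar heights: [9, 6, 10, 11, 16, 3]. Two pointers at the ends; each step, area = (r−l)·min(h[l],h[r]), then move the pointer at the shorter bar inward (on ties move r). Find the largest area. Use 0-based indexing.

l=0 r=5: min(9,3)*5=15 best=15 *, r--
l=0 r=4: min(9,16)*4=36 best=36 *, l++
l=1 r=4: min(6,16)*3=18 best=36, l++
l=2 r=4: min(10,16)*2=20 best=36, l++
l=3 r=4: min(11,16)*1=11 best=36, l++

max area = 36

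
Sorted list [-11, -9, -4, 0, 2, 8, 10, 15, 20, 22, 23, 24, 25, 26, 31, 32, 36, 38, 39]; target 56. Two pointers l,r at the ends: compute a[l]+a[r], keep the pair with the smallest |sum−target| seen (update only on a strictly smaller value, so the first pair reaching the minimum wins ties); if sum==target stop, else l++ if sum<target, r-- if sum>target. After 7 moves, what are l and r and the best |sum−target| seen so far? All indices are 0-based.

l=7, r=18, best |Δ|=7

l=0 r=18: -11+39=28 d=28 *, l++
l=1 r=18: -9+39=30 d=26 *, l++
l=2 r=18: -4+39=35 d=21 *, l++
l=3 r=18: 0+39=39 d=17 *, l++
l=4 r=18: 2+39=41 d=15 *, l++
l=5 r=18: 8+39=47 d=9 *, l++
l=6 r=18: 10+39=49 d=7 *, l++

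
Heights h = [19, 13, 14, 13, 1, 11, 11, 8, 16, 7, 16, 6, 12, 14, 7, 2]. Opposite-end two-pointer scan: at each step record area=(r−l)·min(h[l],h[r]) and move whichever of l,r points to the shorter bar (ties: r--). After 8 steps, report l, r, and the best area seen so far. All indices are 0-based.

l=0, r=7, best area=182

l=0 r=15: min(19,2)*15=30 best=30 *, r--
l=0 r=14: min(19,7)*14=98 best=98 *, r--
l=0 r=13: min(19,14)*13=182 best=182 *, r--
l=0 r=12: min(19,12)*12=144 best=182, r--
l=0 r=11: min(19,6)*11=66 best=182, r--
l=0 r=10: min(19,16)*10=160 best=182, r--
l=0 r=9: min(19,7)*9=63 best=182, r--
l=0 r=8: min(19,16)*8=128 best=182, r--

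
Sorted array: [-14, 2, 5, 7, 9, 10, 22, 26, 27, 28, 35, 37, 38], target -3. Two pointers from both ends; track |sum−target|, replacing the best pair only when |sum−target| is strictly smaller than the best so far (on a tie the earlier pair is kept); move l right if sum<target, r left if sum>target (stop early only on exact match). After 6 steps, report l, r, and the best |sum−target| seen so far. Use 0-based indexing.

[0,12] -14+38=24 d=27 * → r--
[0,11] -14+37=23 d=26 * → r--
[0,10] -14+35=21 d=24 * → r--
[0,9] -14+28=14 d=17 * → r--
[0,8] -14+27=13 d=16 * → r--
[0,7] -14+26=12 d=15 * → r--

l=0, r=6, best |Δ|=15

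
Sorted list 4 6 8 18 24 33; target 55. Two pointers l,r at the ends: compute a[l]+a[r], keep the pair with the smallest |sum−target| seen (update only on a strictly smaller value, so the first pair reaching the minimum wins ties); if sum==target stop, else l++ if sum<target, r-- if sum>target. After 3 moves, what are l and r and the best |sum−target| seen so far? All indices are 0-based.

l=3, r=5, best |Δ|=14

l=0 r=5: 4+33=37 d=18 *, l++
l=1 r=5: 6+33=39 d=16 *, l++
l=2 r=5: 8+33=41 d=14 *, l++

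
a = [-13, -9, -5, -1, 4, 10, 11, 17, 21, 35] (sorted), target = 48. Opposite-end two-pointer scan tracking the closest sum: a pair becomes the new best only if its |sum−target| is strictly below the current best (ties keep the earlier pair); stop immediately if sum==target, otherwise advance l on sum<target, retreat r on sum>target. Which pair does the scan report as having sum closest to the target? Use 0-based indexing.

l=0 r=9: -13+35=22 d=26 *, l++
l=1 r=9: -9+35=26 d=22 *, l++
l=2 r=9: -5+35=30 d=18 *, l++
l=3 r=9: -1+35=34 d=14 *, l++
l=4 r=9: 4+35=39 d=9 *, l++
l=5 r=9: 10+35=45 d=3 *, l++
l=6 r=9: 11+35=46 d=2 *, l++
l=7 r=9: 17+35=52 d=4, r--
l=7 r=8: 17+21=38 d=10, l++

pair (11, 35) with sum 46 (|Δ|=2)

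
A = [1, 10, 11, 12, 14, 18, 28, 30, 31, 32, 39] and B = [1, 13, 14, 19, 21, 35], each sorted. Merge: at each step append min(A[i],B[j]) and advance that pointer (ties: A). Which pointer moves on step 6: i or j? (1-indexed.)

[i=1,j=1] A[i]=1<=B[j]=1 take 1 → i++
[i=2,j=1] A[i]=10>B[j]=1 take 1 → j++
[i=2,j=2] A[i]=10<=B[j]=13 take 10 → i++
[i=3,j=2] A[i]=11<=B[j]=13 take 11 → i++
[i=4,j=2] A[i]=12<=B[j]=13 take 12 → i++
[i=5,j=2] A[i]=14>B[j]=13 take 13 → j++

j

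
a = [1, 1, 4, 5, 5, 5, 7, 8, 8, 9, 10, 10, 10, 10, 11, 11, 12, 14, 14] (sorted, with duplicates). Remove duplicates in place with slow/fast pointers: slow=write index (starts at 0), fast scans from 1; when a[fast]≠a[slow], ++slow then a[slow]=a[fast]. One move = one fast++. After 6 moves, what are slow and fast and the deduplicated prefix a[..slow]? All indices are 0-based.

(s=0,f=1) a[fast]=1=a[slow] dup → fast++
(s=0,f=2) a[fast]=4≠a[slow]=1 write a[1]=4 → slow++,fast++
(s=1,f=3) a[fast]=5≠a[slow]=4 write a[2]=5 → slow++,fast++
(s=2,f=4) a[fast]=5=a[slow] dup → fast++
(s=2,f=5) a[fast]=5=a[slow] dup → fast++
(s=2,f=6) a[fast]=7≠a[slow]=5 write a[3]=7 → slow++,fast++

slow=3, fast=7, prefix=[1, 4, 5, 7]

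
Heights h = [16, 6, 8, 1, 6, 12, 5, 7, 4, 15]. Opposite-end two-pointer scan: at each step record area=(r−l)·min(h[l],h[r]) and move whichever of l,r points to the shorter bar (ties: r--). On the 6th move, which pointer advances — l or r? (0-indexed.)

[0,9] min(16,15)*9=135 best=135 * → r--
[0,8] min(16,4)*8=32 best=135 → r--
[0,7] min(16,7)*7=49 best=135 → r--
[0,6] min(16,5)*6=30 best=135 → r--
[0,5] min(16,12)*5=60 best=135 → r--
[0,4] min(16,6)*4=24 best=135 → r--

r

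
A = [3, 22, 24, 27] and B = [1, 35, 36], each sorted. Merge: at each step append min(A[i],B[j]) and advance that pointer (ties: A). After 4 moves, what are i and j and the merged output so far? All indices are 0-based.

i=3, j=1, merged so far=[1, 3, 22, 24]

[i=0,j=0] A[i]=3>B[j]=1 take 1 → j++
[i=0,j=1] A[i]=3<=B[j]=35 take 3 → i++
[i=1,j=1] A[i]=22<=B[j]=35 take 22 → i++
[i=2,j=1] A[i]=24<=B[j]=35 take 24 → i++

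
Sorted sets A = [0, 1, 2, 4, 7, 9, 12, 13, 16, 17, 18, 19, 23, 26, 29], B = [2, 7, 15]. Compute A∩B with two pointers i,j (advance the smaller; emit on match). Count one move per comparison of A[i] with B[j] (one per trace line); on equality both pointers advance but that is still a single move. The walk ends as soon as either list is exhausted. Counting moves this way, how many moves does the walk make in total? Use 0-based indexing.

i=0 j=0: 0<2, i++
i=1 j=0: 1<2, i++
i=2 j=0: 2==2 emit, i++,j++
i=3 j=1: 4<7, i++
i=4 j=1: 7==7 emit, i++,j++
i=5 j=2: 9<15, i++
i=6 j=2: 12<15, i++
i=7 j=2: 13<15, i++
i=8 j=2: 16>15, j++

9 moves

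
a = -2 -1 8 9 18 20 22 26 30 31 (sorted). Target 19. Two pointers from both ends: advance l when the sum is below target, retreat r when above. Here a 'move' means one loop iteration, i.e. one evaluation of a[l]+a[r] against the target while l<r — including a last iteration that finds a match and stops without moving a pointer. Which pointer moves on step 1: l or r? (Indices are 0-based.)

[0,9] -2+31=29 >19 → r--

r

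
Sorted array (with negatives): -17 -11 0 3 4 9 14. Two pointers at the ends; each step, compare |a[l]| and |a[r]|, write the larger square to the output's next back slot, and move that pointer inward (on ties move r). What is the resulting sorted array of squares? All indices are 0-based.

[0,6] |-17|>|14| out[6]=289 → l++
[1,6] |-11|<=|14| out[5]=196 → r--
[1,5] |-11|>|9| out[4]=121 → l++
[2,5] |0|<=|9| out[3]=81 → r--
[2,4] |0|<=|4| out[2]=16 → r--
[2,3] |0|<=|3| out[1]=9 → r--
[2,2] |0|<=|0| out[0]=0 → r--

[0, 9, 16, 81, 121, 196, 289]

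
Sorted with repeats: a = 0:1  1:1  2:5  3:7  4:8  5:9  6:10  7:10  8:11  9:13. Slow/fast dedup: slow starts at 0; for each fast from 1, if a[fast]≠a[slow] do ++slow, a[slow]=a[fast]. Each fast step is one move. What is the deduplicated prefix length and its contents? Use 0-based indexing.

(s=0,f=1) a[fast]=1=a[slow] dup → fast++
(s=0,f=2) a[fast]=5≠a[slow]=1 write a[1]=5 → slow++,fast++
(s=1,f=3) a[fast]=7≠a[slow]=5 write a[2]=7 → slow++,fast++
(s=2,f=4) a[fast]=8≠a[slow]=7 write a[3]=8 → slow++,fast++
(s=3,f=5) a[fast]=9≠a[slow]=8 write a[4]=9 → slow++,fast++
(s=4,f=6) a[fast]=10≠a[slow]=9 write a[5]=10 → slow++,fast++
(s=5,f=7) a[fast]=10=a[slow] dup → fast++
(s=5,f=8) a[fast]=11≠a[slow]=10 write a[6]=11 → slow++,fast++
(s=6,f=9) a[fast]=13≠a[slow]=11 write a[7]=13 → slow++,fast++

length 8; prefix = [1, 5, 7, 8, 9, 10, 11, 13]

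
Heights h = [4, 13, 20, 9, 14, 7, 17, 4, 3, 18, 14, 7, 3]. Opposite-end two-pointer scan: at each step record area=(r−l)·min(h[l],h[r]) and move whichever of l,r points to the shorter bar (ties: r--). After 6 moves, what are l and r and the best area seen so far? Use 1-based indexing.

l=1 r=13: min(4,3)*12=36 best=36 *, r--
l=1 r=12: min(4,7)*11=44 best=44 *, l++
l=2 r=12: min(13,7)*10=70 best=70 *, r--
l=2 r=11: min(13,14)*9=117 best=117 *, l++
l=3 r=11: min(20,14)*8=112 best=117, r--
l=3 r=10: min(20,18)*7=126 best=126 *, r--

l=3, r=9, best area=126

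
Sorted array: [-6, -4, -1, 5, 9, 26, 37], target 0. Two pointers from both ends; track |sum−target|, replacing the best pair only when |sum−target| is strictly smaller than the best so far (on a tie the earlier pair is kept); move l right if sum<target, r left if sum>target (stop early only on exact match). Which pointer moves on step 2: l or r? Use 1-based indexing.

[1,7] -6+37=31 d=31 * → r--
[1,6] -6+26=20 d=20 * → r--

r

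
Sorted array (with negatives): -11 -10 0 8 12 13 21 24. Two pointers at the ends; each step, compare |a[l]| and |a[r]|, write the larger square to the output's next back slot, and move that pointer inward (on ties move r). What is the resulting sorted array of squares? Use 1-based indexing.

[0, 64, 100, 121, 144, 169, 441, 576]

[1,8] |-11|<=|24| out[8]=576 → r--
[1,7] |-11|<=|21| out[7]=441 → r--
[1,6] |-11|<=|13| out[6]=169 → r--
[1,5] |-11|<=|12| out[5]=144 → r--
[1,4] |-11|>|8| out[4]=121 → l++
[2,4] |-10|>|8| out[3]=100 → l++
[3,4] |0|<=|8| out[2]=64 → r--
[3,3] |0|<=|0| out[1]=0 → r--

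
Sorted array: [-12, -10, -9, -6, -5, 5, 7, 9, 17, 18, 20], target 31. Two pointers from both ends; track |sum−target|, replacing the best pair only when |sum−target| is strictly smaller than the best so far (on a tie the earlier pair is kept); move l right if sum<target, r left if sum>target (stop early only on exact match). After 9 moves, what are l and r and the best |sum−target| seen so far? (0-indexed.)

l=8, r=9, best |Δ|=2

l=0 r=10: -12+20=8 d=23 *, l++
l=1 r=10: -10+20=10 d=21 *, l++
l=2 r=10: -9+20=11 d=20 *, l++
l=3 r=10: -6+20=14 d=17 *, l++
l=4 r=10: -5+20=15 d=16 *, l++
l=5 r=10: 5+20=25 d=6 *, l++
l=6 r=10: 7+20=27 d=4 *, l++
l=7 r=10: 9+20=29 d=2 *, l++
l=8 r=10: 17+20=37 d=6, r--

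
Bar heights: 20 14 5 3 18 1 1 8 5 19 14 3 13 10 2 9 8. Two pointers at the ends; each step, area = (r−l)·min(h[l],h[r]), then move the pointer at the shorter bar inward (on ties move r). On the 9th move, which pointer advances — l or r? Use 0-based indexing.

[0,16] min(20,8)*16=128 best=128 * → r--
[0,15] min(20,9)*15=135 best=135 * → r--
[0,14] min(20,2)*14=28 best=135 → r--
[0,13] min(20,10)*13=130 best=135 → r--
[0,12] min(20,13)*12=156 best=156 * → r--
[0,11] min(20,3)*11=33 best=156 → r--
[0,10] min(20,14)*10=140 best=156 → r--
[0,9] min(20,19)*9=171 best=171 * → r--
[0,8] min(20,5)*8=40 best=171 → r--

r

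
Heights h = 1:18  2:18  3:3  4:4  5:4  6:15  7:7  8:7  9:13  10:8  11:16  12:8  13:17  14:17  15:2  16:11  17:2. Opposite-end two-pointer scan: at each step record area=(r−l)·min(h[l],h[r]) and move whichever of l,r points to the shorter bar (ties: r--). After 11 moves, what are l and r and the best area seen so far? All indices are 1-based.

l=1, r=6, best area=221

l=1 r=17: min(18,2)*16=32 best=32 *, r--
l=1 r=16: min(18,11)*15=165 best=165 *, r--
l=1 r=15: min(18,2)*14=28 best=165, r--
l=1 r=14: min(18,17)*13=221 best=221 *, r--
l=1 r=13: min(18,17)*12=204 best=221, r--
l=1 r=12: min(18,8)*11=88 best=221, r--
l=1 r=11: min(18,16)*10=160 best=221, r--
l=1 r=10: min(18,8)*9=72 best=221, r--
l=1 r=9: min(18,13)*8=104 best=221, r--
l=1 r=8: min(18,7)*7=49 best=221, r--
l=1 r=7: min(18,7)*6=42 best=221, r--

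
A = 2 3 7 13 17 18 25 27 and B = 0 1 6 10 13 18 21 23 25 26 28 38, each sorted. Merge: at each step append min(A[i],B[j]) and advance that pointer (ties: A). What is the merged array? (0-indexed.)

i=0 j=0: A[i]=2>B[j]=0 take 0, j++
i=0 j=1: A[i]=2>B[j]=1 take 1, j++
i=0 j=2: A[i]=2<=B[j]=6 take 2, i++
i=1 j=2: A[i]=3<=B[j]=6 take 3, i++
i=2 j=2: A[i]=7>B[j]=6 take 6, j++
i=2 j=3: A[i]=7<=B[j]=10 take 7, i++
i=3 j=3: A[i]=13>B[j]=10 take 10, j++
i=3 j=4: A[i]=13<=B[j]=13 take 13, i++
i=4 j=4: A[i]=17>B[j]=13 take 13, j++
i=4 j=5: A[i]=17<=B[j]=18 take 17, i++
i=5 j=5: A[i]=18<=B[j]=18 take 18, i++
i=6 j=5: A[i]=25>B[j]=18 take 18, j++
i=6 j=6: A[i]=25>B[j]=21 take 21, j++
i=6 j=7: A[i]=25>B[j]=23 take 23, j++
i=6 j=8: A[i]=25<=B[j]=25 take 25, i++
i=7 j=8: A[i]=27>B[j]=25 take 25, j++
i=7 j=9: A[i]=27>B[j]=26 take 26, j++
i=7 j=10: A[i]=27<=B[j]=28 take 27, i++
i=8 j=10: A done, take B[j]=28, j++
i=8 j=11: A done, take B[j]=38, j++

[0, 1, 2, 3, 6, 7, 10, 13, 13, 17, 18, 18, 21, 23, 25, 25, 26, 27, 28, 38]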